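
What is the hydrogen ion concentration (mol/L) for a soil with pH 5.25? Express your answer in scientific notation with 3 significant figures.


Step 1: [H+] = 10^(-pH)
Step 2: [H+] = 10^(-5.25)
Step 3: [H+] = 5.62e-06 mol/L

5.62e-06


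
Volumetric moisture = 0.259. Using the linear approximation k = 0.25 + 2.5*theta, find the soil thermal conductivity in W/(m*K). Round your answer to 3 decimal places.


Step 1: k = 0.25 + 2.5 * theta
Step 2: k = 0.25 + 2.5 * 0.259
Step 3: k = 0.25 + 0.648
Step 4: k = 0.898 W/(m*K)

0.898


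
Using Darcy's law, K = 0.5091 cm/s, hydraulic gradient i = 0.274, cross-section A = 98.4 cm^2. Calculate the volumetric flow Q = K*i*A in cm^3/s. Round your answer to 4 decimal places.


Step 1: Apply Darcy's law: Q = K * i * A
Step 2: Q = 0.5091 * 0.274 * 98.4
Step 3: Q = 13.7262 cm^3/s

13.7262


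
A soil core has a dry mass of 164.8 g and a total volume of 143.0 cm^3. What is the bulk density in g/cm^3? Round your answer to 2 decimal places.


Step 1: Identify the formula: BD = dry mass / volume
Step 2: Substitute values: BD = 164.8 / 143.0
Step 3: BD = 1.15 g/cm^3

1.15


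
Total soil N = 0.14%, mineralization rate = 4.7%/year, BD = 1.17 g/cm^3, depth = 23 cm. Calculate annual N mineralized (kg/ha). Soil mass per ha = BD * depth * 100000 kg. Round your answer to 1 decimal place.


Step 1: Soil mass per ha = BD * depth * 100000 = 1.17 * 23 * 100000 = 2691000 kg
Step 2: Total N pool = soil mass * N%/100 = 2691000 * 0.14/100 = 3767.4 kg/ha
Step 3: N mineralized = N pool * rate%/100 = 3767.4 * 4.7/100 = 177.1 kg/ha/yr

177.1


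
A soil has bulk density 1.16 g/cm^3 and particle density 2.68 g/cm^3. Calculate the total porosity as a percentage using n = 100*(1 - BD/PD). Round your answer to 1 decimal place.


Step 1: Formula: n = 100 * (1 - BD / PD)
Step 2: n = 100 * (1 - 1.16 / 2.68)
Step 3: n = 100 * (1 - 0.43284)
Step 4: n = 56.7%

56.7


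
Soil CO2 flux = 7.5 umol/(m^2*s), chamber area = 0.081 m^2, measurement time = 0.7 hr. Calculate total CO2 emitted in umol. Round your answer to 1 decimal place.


Step 1: Convert time to seconds: 0.7 hr * 3600 = 2520.0 s
Step 2: Total = flux * area * time_s
Step 3: Total = 7.5 * 0.081 * 2520.0
Step 4: Total = 1530.9 umol

1530.9


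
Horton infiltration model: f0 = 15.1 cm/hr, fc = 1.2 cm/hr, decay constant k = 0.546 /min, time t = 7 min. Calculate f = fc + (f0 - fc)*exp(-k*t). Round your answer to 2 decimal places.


Step 1: f = fc + (f0 - fc) * exp(-k * t)
Step 2: exp(-0.546 * 7) = 0.021884
Step 3: f = 1.2 + (15.1 - 1.2) * 0.021884
Step 4: f = 1.2 + 13.9 * 0.021884
Step 5: f = 1.5 cm/hr

1.5


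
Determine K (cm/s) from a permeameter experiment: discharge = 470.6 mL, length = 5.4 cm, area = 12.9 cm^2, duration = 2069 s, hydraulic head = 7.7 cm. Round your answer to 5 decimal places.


Step 1: K = Q * L / (A * t * h)
Step 2: Numerator = 470.6 * 5.4 = 2541.24
Step 3: Denominator = 12.9 * 2069 * 7.7 = 205513.77
Step 4: K = 2541.24 / 205513.77 = 0.01237 cm/s

0.01237


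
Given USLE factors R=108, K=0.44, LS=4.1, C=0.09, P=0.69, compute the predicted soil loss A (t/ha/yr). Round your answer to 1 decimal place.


Step 1: A = R * K * LS * C * P
Step 2: R * K = 108 * 0.44 = 47.52
Step 3: (R*K) * LS = 47.52 * 4.1 = 194.832
Step 4: * C * P = 194.832 * 0.09 * 0.69 = 12.1
Step 5: A = 12.1 t/(ha*yr)

12.1


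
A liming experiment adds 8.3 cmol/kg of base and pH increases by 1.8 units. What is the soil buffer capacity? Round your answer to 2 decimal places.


Step 1: BC = change in base / change in pH
Step 2: BC = 8.3 / 1.8
Step 3: BC = 4.61 cmol/(kg*pH unit)

4.61


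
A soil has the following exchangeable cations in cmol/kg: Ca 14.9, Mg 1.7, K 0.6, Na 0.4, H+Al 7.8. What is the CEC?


Step 1: CEC = Ca + Mg + K + Na + (H+Al)
Step 2: CEC = 14.9 + 1.7 + 0.6 + 0.4 + 7.8
Step 3: CEC = 25.4 cmol/kg

25.4


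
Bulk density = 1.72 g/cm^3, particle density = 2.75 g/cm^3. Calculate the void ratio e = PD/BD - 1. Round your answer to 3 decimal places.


Step 1: e = PD / BD - 1
Step 2: e = 2.75 / 1.72 - 1
Step 3: e = 1.59884 - 1
Step 4: e = 0.599

0.599


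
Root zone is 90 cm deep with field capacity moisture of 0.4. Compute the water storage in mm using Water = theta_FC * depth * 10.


Step 1: Water (mm) = theta_FC * depth (cm) * 10
Step 2: Water = 0.4 * 90 * 10
Step 3: Water = 360.0 mm

360.0


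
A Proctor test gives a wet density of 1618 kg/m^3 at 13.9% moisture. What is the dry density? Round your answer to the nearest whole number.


Step 1: Dry density = wet density / (1 + w/100)
Step 2: Dry density = 1618 / (1 + 13.9/100)
Step 3: Dry density = 1618 / 1.139
Step 4: Dry density = 1421 kg/m^3

1421


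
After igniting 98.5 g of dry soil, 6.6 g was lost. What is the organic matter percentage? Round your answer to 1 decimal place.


Step 1: OM% = 100 * LOI / sample mass
Step 2: OM = 100 * 6.6 / 98.5
Step 3: OM = 6.7%

6.7


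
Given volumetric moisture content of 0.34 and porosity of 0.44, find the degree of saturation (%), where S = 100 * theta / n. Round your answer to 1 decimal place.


Step 1: S = 100 * theta_v / n
Step 2: S = 100 * 0.34 / 0.44
Step 3: S = 77.3%

77.3


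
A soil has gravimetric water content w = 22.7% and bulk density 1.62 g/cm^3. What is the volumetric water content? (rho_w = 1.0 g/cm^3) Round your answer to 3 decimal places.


Step 1: theta = (w / 100) * BD / rho_w
Step 2: theta = (22.7 / 100) * 1.62 / 1.0
Step 3: theta = 0.227 * 1.62
Step 4: theta = 0.368

0.368


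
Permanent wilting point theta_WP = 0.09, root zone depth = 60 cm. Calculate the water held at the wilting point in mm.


Step 1: Water (mm) = theta_WP * depth * 10
Step 2: Water = 0.09 * 60 * 10
Step 3: Water = 54.0 mm

54.0


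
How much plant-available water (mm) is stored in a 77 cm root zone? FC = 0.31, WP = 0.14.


Step 1: Available water = (FC - WP) * depth * 10
Step 2: AW = (0.31 - 0.14) * 77 * 10
Step 3: AW = 0.17 * 77 * 10
Step 4: AW = 130.9 mm

130.9


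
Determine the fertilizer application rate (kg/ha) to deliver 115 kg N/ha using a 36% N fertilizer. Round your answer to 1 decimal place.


Step 1: Fertilizer rate = target N / (N content / 100)
Step 2: Rate = 115 / (36 / 100)
Step 3: Rate = 115 / 0.36
Step 4: Rate = 319.4 kg/ha

319.4


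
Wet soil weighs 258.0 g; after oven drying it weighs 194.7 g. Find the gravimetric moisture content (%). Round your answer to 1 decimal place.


Step 1: Water mass = wet - dry = 258.0 - 194.7 = 63.3 g
Step 2: w = 100 * water mass / dry mass
Step 3: w = 100 * 63.3 / 194.7 = 32.5%

32.5


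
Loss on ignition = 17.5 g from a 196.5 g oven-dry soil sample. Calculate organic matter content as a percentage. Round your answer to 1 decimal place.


Step 1: OM% = 100 * LOI / sample mass
Step 2: OM = 100 * 17.5 / 196.5
Step 3: OM = 8.9%

8.9


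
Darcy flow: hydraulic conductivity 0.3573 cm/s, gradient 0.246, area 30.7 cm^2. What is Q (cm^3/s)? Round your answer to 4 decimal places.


Step 1: Apply Darcy's law: Q = K * i * A
Step 2: Q = 0.3573 * 0.246 * 30.7
Step 3: Q = 2.6984 cm^3/s

2.6984


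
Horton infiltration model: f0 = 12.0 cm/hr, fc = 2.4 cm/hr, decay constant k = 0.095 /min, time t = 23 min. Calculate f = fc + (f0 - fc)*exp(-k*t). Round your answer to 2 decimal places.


Step 1: f = fc + (f0 - fc) * exp(-k * t)
Step 2: exp(-0.095 * 23) = 0.112478
Step 3: f = 2.4 + (12.0 - 2.4) * 0.112478
Step 4: f = 2.4 + 9.6 * 0.112478
Step 5: f = 3.48 cm/hr

3.48


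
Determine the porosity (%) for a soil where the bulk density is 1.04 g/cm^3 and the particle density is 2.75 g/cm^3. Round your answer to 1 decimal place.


Step 1: Formula: n = 100 * (1 - BD / PD)
Step 2: n = 100 * (1 - 1.04 / 2.75)
Step 3: n = 100 * (1 - 0.37818)
Step 4: n = 62.2%

62.2


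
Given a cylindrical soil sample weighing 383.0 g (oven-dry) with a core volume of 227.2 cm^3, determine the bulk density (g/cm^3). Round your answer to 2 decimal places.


Step 1: Identify the formula: BD = dry mass / volume
Step 2: Substitute values: BD = 383.0 / 227.2
Step 3: BD = 1.69 g/cm^3

1.69


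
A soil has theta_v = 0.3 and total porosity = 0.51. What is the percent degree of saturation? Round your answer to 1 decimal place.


Step 1: S = 100 * theta_v / n
Step 2: S = 100 * 0.3 / 0.51
Step 3: S = 58.8%

58.8


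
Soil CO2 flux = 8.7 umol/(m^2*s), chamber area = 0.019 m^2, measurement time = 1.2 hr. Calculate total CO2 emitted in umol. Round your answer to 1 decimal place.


Step 1: Convert time to seconds: 1.2 hr * 3600 = 4320.0 s
Step 2: Total = flux * area * time_s
Step 3: Total = 8.7 * 0.019 * 4320.0
Step 4: Total = 714.1 umol

714.1


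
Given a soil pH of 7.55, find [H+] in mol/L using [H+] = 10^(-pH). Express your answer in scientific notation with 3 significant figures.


Step 1: [H+] = 10^(-pH)
Step 2: [H+] = 10^(-7.55)
Step 3: [H+] = 2.82e-08 mol/L

2.82e-08


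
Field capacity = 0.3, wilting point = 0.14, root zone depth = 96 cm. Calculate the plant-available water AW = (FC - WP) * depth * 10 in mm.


Step 1: Available water = (FC - WP) * depth * 10
Step 2: AW = (0.3 - 0.14) * 96 * 10
Step 3: AW = 0.16 * 96 * 10
Step 4: AW = 153.6 mm

153.6


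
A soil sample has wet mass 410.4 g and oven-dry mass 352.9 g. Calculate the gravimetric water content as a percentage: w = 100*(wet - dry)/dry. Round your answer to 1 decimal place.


Step 1: Water mass = wet - dry = 410.4 - 352.9 = 57.5 g
Step 2: w = 100 * water mass / dry mass
Step 3: w = 100 * 57.5 / 352.9 = 16.3%

16.3


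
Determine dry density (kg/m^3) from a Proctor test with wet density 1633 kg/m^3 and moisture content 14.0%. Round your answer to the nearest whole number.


Step 1: Dry density = wet density / (1 + w/100)
Step 2: Dry density = 1633 / (1 + 14.0/100)
Step 3: Dry density = 1633 / 1.14
Step 4: Dry density = 1432 kg/m^3

1432


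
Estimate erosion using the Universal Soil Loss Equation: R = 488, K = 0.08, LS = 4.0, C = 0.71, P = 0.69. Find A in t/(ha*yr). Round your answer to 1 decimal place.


Step 1: A = R * K * LS * C * P
Step 2: R * K = 488 * 0.08 = 39.04
Step 3: (R*K) * LS = 39.04 * 4.0 = 156.16
Step 4: * C * P = 156.16 * 0.71 * 0.69 = 76.5
Step 5: A = 76.5 t/(ha*yr)

76.5


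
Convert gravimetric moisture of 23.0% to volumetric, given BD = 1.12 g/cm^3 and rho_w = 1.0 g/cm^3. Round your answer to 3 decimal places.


Step 1: theta = (w / 100) * BD / rho_w
Step 2: theta = (23.0 / 100) * 1.12 / 1.0
Step 3: theta = 0.23 * 1.12
Step 4: theta = 0.258

0.258


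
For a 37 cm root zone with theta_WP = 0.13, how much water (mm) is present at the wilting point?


Step 1: Water (mm) = theta_WP * depth * 10
Step 2: Water = 0.13 * 37 * 10
Step 3: Water = 48.1 mm

48.1


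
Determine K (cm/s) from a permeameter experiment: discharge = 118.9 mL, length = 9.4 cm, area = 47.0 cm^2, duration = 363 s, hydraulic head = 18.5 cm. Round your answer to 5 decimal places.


Step 1: K = Q * L / (A * t * h)
Step 2: Numerator = 118.9 * 9.4 = 1117.66
Step 3: Denominator = 47.0 * 363 * 18.5 = 315628.5
Step 4: K = 1117.66 / 315628.5 = 0.00354 cm/s

0.00354


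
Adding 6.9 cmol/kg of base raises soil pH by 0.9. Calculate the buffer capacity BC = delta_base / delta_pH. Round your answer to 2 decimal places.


Step 1: BC = change in base / change in pH
Step 2: BC = 6.9 / 0.9
Step 3: BC = 7.67 cmol/(kg*pH unit)

7.67


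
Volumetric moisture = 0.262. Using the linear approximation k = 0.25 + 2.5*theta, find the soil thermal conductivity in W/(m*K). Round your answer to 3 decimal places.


Step 1: k = 0.25 + 2.5 * theta
Step 2: k = 0.25 + 2.5 * 0.262
Step 3: k = 0.25 + 0.655
Step 4: k = 0.905 W/(m*K)

0.905


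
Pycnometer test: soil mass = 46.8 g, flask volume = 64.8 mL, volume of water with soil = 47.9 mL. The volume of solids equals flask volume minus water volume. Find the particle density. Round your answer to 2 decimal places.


Step 1: Volume of solids = flask volume - water volume with soil
Step 2: V_solids = 64.8 - 47.9 = 16.9 mL
Step 3: Particle density = mass / V_solids = 46.8 / 16.9 = 2.77 g/cm^3

2.77


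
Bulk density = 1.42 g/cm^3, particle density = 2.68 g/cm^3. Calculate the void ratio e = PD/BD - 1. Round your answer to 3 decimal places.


Step 1: e = PD / BD - 1
Step 2: e = 2.68 / 1.42 - 1
Step 3: e = 1.88732 - 1
Step 4: e = 0.887

0.887


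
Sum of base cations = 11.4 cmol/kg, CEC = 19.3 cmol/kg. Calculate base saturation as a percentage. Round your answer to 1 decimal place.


Step 1: BS = 100 * (sum of bases) / CEC
Step 2: BS = 100 * 11.4 / 19.3
Step 3: BS = 59.1%

59.1


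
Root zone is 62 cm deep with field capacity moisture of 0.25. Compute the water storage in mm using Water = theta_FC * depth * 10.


Step 1: Water (mm) = theta_FC * depth (cm) * 10
Step 2: Water = 0.25 * 62 * 10
Step 3: Water = 155.0 mm

155.0


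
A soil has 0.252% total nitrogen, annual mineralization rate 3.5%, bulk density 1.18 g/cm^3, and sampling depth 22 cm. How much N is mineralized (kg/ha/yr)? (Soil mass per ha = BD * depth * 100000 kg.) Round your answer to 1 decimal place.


Step 1: Soil mass per ha = BD * depth * 100000 = 1.18 * 22 * 100000 = 2596000 kg
Step 2: Total N pool = soil mass * N%/100 = 2596000 * 0.252/100 = 6541.92 kg/ha
Step 3: N mineralized = N pool * rate%/100 = 6541.92 * 3.5/100 = 229.0 kg/ha/yr

229.0


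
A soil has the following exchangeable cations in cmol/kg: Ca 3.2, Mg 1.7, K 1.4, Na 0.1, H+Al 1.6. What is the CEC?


Step 1: CEC = Ca + Mg + K + Na + (H+Al)
Step 2: CEC = 3.2 + 1.7 + 1.4 + 0.1 + 1.6
Step 3: CEC = 8.0 cmol/kg

8.0


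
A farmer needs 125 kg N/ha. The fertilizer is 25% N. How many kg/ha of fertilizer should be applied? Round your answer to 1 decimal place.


Step 1: Fertilizer rate = target N / (N content / 100)
Step 2: Rate = 125 / (25 / 100)
Step 3: Rate = 125 / 0.25
Step 4: Rate = 500.0 kg/ha

500.0


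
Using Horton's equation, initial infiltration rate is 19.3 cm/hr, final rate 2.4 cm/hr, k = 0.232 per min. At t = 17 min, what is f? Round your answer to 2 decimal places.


Step 1: f = fc + (f0 - fc) * exp(-k * t)
Step 2: exp(-0.232 * 17) = 0.019371
Step 3: f = 2.4 + (19.3 - 2.4) * 0.019371
Step 4: f = 2.4 + 16.9 * 0.019371
Step 5: f = 2.73 cm/hr

2.73


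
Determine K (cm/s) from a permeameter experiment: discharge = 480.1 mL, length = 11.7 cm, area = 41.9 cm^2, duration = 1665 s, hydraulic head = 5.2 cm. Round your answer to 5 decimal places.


Step 1: K = Q * L / (A * t * h)
Step 2: Numerator = 480.1 * 11.7 = 5617.17
Step 3: Denominator = 41.9 * 1665 * 5.2 = 362770.2
Step 4: K = 5617.17 / 362770.2 = 0.01548 cm/s

0.01548


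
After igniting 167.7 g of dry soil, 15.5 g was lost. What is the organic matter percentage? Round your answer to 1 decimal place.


Step 1: OM% = 100 * LOI / sample mass
Step 2: OM = 100 * 15.5 / 167.7
Step 3: OM = 9.2%

9.2


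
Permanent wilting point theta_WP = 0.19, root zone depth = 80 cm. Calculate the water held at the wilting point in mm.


Step 1: Water (mm) = theta_WP * depth * 10
Step 2: Water = 0.19 * 80 * 10
Step 3: Water = 152.0 mm

152.0


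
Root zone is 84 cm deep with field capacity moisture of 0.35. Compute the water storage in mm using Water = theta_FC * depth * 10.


Step 1: Water (mm) = theta_FC * depth (cm) * 10
Step 2: Water = 0.35 * 84 * 10
Step 3: Water = 294.0 mm

294.0


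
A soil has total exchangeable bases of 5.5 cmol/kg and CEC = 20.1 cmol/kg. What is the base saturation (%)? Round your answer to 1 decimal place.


Step 1: BS = 100 * (sum of bases) / CEC
Step 2: BS = 100 * 5.5 / 20.1
Step 3: BS = 27.4%

27.4


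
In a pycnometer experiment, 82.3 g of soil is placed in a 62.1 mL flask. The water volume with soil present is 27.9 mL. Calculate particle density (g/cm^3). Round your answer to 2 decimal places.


Step 1: Volume of solids = flask volume - water volume with soil
Step 2: V_solids = 62.1 - 27.9 = 34.2 mL
Step 3: Particle density = mass / V_solids = 82.3 / 34.2 = 2.41 g/cm^3

2.41


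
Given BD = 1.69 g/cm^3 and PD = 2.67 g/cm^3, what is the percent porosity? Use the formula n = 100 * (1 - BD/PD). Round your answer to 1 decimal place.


Step 1: Formula: n = 100 * (1 - BD / PD)
Step 2: n = 100 * (1 - 1.69 / 2.67)
Step 3: n = 100 * (1 - 0.63296)
Step 4: n = 36.7%

36.7


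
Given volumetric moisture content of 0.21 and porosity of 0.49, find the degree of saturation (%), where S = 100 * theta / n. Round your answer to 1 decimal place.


Step 1: S = 100 * theta_v / n
Step 2: S = 100 * 0.21 / 0.49
Step 3: S = 42.9%

42.9


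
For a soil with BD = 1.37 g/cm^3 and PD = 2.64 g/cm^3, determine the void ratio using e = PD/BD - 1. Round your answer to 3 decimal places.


Step 1: e = PD / BD - 1
Step 2: e = 2.64 / 1.37 - 1
Step 3: e = 1.92701 - 1
Step 4: e = 0.927

0.927


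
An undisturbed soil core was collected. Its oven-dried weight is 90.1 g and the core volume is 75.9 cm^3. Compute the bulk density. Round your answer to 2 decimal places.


Step 1: Identify the formula: BD = dry mass / volume
Step 2: Substitute values: BD = 90.1 / 75.9
Step 3: BD = 1.19 g/cm^3

1.19


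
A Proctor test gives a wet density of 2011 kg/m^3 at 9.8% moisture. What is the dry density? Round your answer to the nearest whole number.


Step 1: Dry density = wet density / (1 + w/100)
Step 2: Dry density = 2011 / (1 + 9.8/100)
Step 3: Dry density = 2011 / 1.098
Step 4: Dry density = 1832 kg/m^3

1832


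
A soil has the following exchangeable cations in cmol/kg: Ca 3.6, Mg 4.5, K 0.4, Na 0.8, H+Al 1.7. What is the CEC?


Step 1: CEC = Ca + Mg + K + Na + (H+Al)
Step 2: CEC = 3.6 + 4.5 + 0.4 + 0.8 + 1.7
Step 3: CEC = 11.0 cmol/kg

11.0


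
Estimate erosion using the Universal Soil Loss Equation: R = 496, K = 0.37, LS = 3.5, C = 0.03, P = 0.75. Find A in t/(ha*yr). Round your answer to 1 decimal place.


Step 1: A = R * K * LS * C * P
Step 2: R * K = 496 * 0.37 = 183.52
Step 3: (R*K) * LS = 183.52 * 3.5 = 642.32
Step 4: * C * P = 642.32 * 0.03 * 0.75 = 14.5
Step 5: A = 14.5 t/(ha*yr)

14.5


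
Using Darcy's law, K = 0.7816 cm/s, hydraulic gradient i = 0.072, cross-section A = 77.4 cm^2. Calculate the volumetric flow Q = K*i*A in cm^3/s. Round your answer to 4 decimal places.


Step 1: Apply Darcy's law: Q = K * i * A
Step 2: Q = 0.7816 * 0.072 * 77.4
Step 3: Q = 4.3557 cm^3/s

4.3557


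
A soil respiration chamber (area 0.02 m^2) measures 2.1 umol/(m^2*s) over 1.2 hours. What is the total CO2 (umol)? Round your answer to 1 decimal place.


Step 1: Convert time to seconds: 1.2 hr * 3600 = 4320.0 s
Step 2: Total = flux * area * time_s
Step 3: Total = 2.1 * 0.02 * 4320.0
Step 4: Total = 181.4 umol

181.4


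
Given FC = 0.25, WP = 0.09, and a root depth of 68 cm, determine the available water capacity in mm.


Step 1: Available water = (FC - WP) * depth * 10
Step 2: AW = (0.25 - 0.09) * 68 * 10
Step 3: AW = 0.16 * 68 * 10
Step 4: AW = 108.8 mm

108.8


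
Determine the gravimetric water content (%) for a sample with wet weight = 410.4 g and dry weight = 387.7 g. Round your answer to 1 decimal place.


Step 1: Water mass = wet - dry = 410.4 - 387.7 = 22.7 g
Step 2: w = 100 * water mass / dry mass
Step 3: w = 100 * 22.7 / 387.7 = 5.9%

5.9


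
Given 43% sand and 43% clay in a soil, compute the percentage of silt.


Step 1: sand + silt + clay = 100%
Step 2: silt = 100 - sand - clay
Step 3: silt = 100 - 43 - 43
Step 4: silt = 14%

14


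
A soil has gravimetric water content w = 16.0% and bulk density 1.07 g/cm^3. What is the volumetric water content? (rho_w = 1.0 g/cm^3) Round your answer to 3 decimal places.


Step 1: theta = (w / 100) * BD / rho_w
Step 2: theta = (16.0 / 100) * 1.07 / 1.0
Step 3: theta = 0.16 * 1.07
Step 4: theta = 0.171

0.171


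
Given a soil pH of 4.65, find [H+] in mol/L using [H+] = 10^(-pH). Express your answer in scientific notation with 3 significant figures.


Step 1: [H+] = 10^(-pH)
Step 2: [H+] = 10^(-4.65)
Step 3: [H+] = 2.24e-05 mol/L

2.24e-05


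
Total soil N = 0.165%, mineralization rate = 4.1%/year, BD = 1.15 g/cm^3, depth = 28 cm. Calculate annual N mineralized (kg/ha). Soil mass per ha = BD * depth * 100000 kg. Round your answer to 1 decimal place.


Step 1: Soil mass per ha = BD * depth * 100000 = 1.15 * 28 * 100000 = 3220000 kg
Step 2: Total N pool = soil mass * N%/100 = 3220000 * 0.165/100 = 5313.0 kg/ha
Step 3: N mineralized = N pool * rate%/100 = 5313.0 * 4.1/100 = 217.8 kg/ha/yr

217.8


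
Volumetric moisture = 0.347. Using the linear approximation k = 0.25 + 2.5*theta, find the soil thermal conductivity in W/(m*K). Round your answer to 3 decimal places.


Step 1: k = 0.25 + 2.5 * theta
Step 2: k = 0.25 + 2.5 * 0.347
Step 3: k = 0.25 + 0.868
Step 4: k = 1.118 W/(m*K)

1.118


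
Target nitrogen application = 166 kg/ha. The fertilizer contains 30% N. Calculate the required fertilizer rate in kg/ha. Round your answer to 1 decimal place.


Step 1: Fertilizer rate = target N / (N content / 100)
Step 2: Rate = 166 / (30 / 100)
Step 3: Rate = 166 / 0.3
Step 4: Rate = 553.3 kg/ha

553.3


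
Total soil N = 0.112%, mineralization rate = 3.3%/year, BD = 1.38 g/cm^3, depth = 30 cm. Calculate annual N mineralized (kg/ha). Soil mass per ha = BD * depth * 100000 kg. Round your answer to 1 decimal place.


Step 1: Soil mass per ha = BD * depth * 100000 = 1.38 * 30 * 100000 = 4140000 kg
Step 2: Total N pool = soil mass * N%/100 = 4140000 * 0.112/100 = 4636.8 kg/ha
Step 3: N mineralized = N pool * rate%/100 = 4636.8 * 3.3/100 = 153.0 kg/ha/yr

153.0


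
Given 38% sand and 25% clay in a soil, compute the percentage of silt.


Step 1: sand + silt + clay = 100%
Step 2: silt = 100 - sand - clay
Step 3: silt = 100 - 38 - 25
Step 4: silt = 37%

37


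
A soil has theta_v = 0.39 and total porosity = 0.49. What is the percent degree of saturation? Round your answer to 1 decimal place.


Step 1: S = 100 * theta_v / n
Step 2: S = 100 * 0.39 / 0.49
Step 3: S = 79.6%

79.6


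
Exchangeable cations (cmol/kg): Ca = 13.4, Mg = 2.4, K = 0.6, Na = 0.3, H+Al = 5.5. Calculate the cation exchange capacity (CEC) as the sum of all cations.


Step 1: CEC = Ca + Mg + K + Na + (H+Al)
Step 2: CEC = 13.4 + 2.4 + 0.6 + 0.3 + 5.5
Step 3: CEC = 22.2 cmol/kg

22.2


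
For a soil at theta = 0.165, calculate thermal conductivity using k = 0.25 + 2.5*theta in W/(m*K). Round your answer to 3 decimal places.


Step 1: k = 0.25 + 2.5 * theta
Step 2: k = 0.25 + 2.5 * 0.165
Step 3: k = 0.25 + 0.413
Step 4: k = 0.663 W/(m*K)

0.663


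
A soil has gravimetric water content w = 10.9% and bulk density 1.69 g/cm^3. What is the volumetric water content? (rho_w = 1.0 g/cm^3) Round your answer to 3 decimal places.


Step 1: theta = (w / 100) * BD / rho_w
Step 2: theta = (10.9 / 100) * 1.69 / 1.0
Step 3: theta = 0.109 * 1.69
Step 4: theta = 0.184

0.184


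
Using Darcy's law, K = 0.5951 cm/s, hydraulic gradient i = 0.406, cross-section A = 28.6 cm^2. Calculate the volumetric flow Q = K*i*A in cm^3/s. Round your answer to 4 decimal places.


Step 1: Apply Darcy's law: Q = K * i * A
Step 2: Q = 0.5951 * 0.406 * 28.6
Step 3: Q = 6.9101 cm^3/s

6.9101


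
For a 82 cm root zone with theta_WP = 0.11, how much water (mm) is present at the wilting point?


Step 1: Water (mm) = theta_WP * depth * 10
Step 2: Water = 0.11 * 82 * 10
Step 3: Water = 90.2 mm

90.2


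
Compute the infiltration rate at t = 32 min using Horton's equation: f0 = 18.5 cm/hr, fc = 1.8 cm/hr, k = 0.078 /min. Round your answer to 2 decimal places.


Step 1: f = fc + (f0 - fc) * exp(-k * t)
Step 2: exp(-0.078 * 32) = 0.082414
Step 3: f = 1.8 + (18.5 - 1.8) * 0.082414
Step 4: f = 1.8 + 16.7 * 0.082414
Step 5: f = 3.18 cm/hr

3.18


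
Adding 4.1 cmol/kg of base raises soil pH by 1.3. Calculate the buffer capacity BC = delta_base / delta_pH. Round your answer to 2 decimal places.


Step 1: BC = change in base / change in pH
Step 2: BC = 4.1 / 1.3
Step 3: BC = 3.15 cmol/(kg*pH unit)

3.15


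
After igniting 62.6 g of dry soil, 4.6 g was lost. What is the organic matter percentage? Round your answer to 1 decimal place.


Step 1: OM% = 100 * LOI / sample mass
Step 2: OM = 100 * 4.6 / 62.6
Step 3: OM = 7.3%

7.3


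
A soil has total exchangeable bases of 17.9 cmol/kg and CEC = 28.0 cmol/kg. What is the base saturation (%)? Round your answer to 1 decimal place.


Step 1: BS = 100 * (sum of bases) / CEC
Step 2: BS = 100 * 17.9 / 28.0
Step 3: BS = 63.9%

63.9


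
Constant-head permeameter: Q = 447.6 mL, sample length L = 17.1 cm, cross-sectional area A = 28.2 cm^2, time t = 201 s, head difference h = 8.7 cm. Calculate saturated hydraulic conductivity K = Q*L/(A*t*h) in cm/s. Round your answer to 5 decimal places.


Step 1: K = Q * L / (A * t * h)
Step 2: Numerator = 447.6 * 17.1 = 7653.96
Step 3: Denominator = 28.2 * 201 * 8.7 = 49313.34
Step 4: K = 7653.96 / 49313.34 = 0.15521 cm/s

0.15521


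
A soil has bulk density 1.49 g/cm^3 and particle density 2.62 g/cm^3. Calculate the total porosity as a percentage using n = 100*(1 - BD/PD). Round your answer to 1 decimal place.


Step 1: Formula: n = 100 * (1 - BD / PD)
Step 2: n = 100 * (1 - 1.49 / 2.62)
Step 3: n = 100 * (1 - 0.5687)
Step 4: n = 43.1%

43.1


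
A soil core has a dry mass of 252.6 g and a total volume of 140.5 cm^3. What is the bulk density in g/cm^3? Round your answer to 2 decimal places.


Step 1: Identify the formula: BD = dry mass / volume
Step 2: Substitute values: BD = 252.6 / 140.5
Step 3: BD = 1.8 g/cm^3

1.8


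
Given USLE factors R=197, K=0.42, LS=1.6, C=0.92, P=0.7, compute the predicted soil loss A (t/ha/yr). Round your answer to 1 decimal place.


Step 1: A = R * K * LS * C * P
Step 2: R * K = 197 * 0.42 = 82.74
Step 3: (R*K) * LS = 82.74 * 1.6 = 132.384
Step 4: * C * P = 132.384 * 0.92 * 0.7 = 85.3
Step 5: A = 85.3 t/(ha*yr)

85.3


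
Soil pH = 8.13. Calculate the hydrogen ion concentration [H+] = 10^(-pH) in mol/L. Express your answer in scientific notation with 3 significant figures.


Step 1: [H+] = 10^(-pH)
Step 2: [H+] = 10^(-8.13)
Step 3: [H+] = 7.41e-09 mol/L

7.41e-09


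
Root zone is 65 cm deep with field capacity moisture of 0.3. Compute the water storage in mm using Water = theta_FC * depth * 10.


Step 1: Water (mm) = theta_FC * depth (cm) * 10
Step 2: Water = 0.3 * 65 * 10
Step 3: Water = 195.0 mm

195.0


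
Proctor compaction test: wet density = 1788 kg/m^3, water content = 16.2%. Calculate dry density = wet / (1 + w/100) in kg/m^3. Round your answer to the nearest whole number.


Step 1: Dry density = wet density / (1 + w/100)
Step 2: Dry density = 1788 / (1 + 16.2/100)
Step 3: Dry density = 1788 / 1.162
Step 4: Dry density = 1539 kg/m^3

1539


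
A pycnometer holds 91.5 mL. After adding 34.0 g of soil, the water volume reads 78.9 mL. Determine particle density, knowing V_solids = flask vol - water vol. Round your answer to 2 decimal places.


Step 1: Volume of solids = flask volume - water volume with soil
Step 2: V_solids = 91.5 - 78.9 = 12.6 mL
Step 3: Particle density = mass / V_solids = 34.0 / 12.6 = 2.7 g/cm^3

2.7


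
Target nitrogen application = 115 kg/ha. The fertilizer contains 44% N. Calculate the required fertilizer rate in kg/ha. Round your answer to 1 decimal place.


Step 1: Fertilizer rate = target N / (N content / 100)
Step 2: Rate = 115 / (44 / 100)
Step 3: Rate = 115 / 0.44
Step 4: Rate = 261.4 kg/ha

261.4


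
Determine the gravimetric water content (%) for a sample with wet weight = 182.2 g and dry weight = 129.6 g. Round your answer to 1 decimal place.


Step 1: Water mass = wet - dry = 182.2 - 129.6 = 52.6 g
Step 2: w = 100 * water mass / dry mass
Step 3: w = 100 * 52.6 / 129.6 = 40.6%

40.6


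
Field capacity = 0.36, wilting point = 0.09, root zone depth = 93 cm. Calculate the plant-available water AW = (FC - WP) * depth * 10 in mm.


Step 1: Available water = (FC - WP) * depth * 10
Step 2: AW = (0.36 - 0.09) * 93 * 10
Step 3: AW = 0.27 * 93 * 10
Step 4: AW = 251.1 mm

251.1


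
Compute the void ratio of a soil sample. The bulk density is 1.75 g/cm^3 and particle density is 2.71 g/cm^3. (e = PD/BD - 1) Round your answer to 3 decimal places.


Step 1: e = PD / BD - 1
Step 2: e = 2.71 / 1.75 - 1
Step 3: e = 1.54857 - 1
Step 4: e = 0.549

0.549


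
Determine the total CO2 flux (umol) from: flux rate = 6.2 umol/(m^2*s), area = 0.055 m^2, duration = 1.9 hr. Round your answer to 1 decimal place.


Step 1: Convert time to seconds: 1.9 hr * 3600 = 6840.0 s
Step 2: Total = flux * area * time_s
Step 3: Total = 6.2 * 0.055 * 6840.0
Step 4: Total = 2332.4 umol

2332.4


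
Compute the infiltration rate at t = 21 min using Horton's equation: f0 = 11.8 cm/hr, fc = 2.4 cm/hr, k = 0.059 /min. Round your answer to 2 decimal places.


Step 1: f = fc + (f0 - fc) * exp(-k * t)
Step 2: exp(-0.059 * 21) = 0.289674
Step 3: f = 2.4 + (11.8 - 2.4) * 0.289674
Step 4: f = 2.4 + 9.4 * 0.289674
Step 5: f = 5.12 cm/hr

5.12


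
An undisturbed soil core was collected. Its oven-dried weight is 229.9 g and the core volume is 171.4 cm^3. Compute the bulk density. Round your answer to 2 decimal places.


Step 1: Identify the formula: BD = dry mass / volume
Step 2: Substitute values: BD = 229.9 / 171.4
Step 3: BD = 1.34 g/cm^3

1.34


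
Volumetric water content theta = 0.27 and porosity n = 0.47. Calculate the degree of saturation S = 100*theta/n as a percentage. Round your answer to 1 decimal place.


Step 1: S = 100 * theta_v / n
Step 2: S = 100 * 0.27 / 0.47
Step 3: S = 57.4%

57.4


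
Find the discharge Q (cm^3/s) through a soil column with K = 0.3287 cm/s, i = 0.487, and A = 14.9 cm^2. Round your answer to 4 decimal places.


Step 1: Apply Darcy's law: Q = K * i * A
Step 2: Q = 0.3287 * 0.487 * 14.9
Step 3: Q = 2.3851 cm^3/s

2.3851


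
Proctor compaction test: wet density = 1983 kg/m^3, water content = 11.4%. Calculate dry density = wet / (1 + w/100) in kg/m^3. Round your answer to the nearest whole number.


Step 1: Dry density = wet density / (1 + w/100)
Step 2: Dry density = 1983 / (1 + 11.4/100)
Step 3: Dry density = 1983 / 1.114
Step 4: Dry density = 1780 kg/m^3

1780


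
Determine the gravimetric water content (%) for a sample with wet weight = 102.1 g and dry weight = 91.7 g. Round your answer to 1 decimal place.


Step 1: Water mass = wet - dry = 102.1 - 91.7 = 10.4 g
Step 2: w = 100 * water mass / dry mass
Step 3: w = 100 * 10.4 / 91.7 = 11.3%

11.3


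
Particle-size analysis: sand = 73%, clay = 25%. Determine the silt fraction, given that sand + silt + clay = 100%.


Step 1: sand + silt + clay = 100%
Step 2: silt = 100 - sand - clay
Step 3: silt = 100 - 73 - 25
Step 4: silt = 2%

2


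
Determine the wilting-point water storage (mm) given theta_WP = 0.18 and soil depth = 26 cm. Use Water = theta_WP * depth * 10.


Step 1: Water (mm) = theta_WP * depth * 10
Step 2: Water = 0.18 * 26 * 10
Step 3: Water = 46.8 mm

46.8


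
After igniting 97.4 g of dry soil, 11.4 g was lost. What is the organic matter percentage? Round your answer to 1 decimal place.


Step 1: OM% = 100 * LOI / sample mass
Step 2: OM = 100 * 11.4 / 97.4
Step 3: OM = 11.7%

11.7


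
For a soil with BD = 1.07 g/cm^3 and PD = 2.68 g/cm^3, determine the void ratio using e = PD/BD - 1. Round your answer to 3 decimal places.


Step 1: e = PD / BD - 1
Step 2: e = 2.68 / 1.07 - 1
Step 3: e = 2.50467 - 1
Step 4: e = 1.505

1.505


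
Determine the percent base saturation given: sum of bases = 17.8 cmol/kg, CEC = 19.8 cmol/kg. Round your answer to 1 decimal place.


Step 1: BS = 100 * (sum of bases) / CEC
Step 2: BS = 100 * 17.8 / 19.8
Step 3: BS = 89.9%

89.9


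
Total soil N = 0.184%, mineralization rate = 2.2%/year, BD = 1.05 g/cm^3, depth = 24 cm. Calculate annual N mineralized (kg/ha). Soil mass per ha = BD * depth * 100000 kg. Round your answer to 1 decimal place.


Step 1: Soil mass per ha = BD * depth * 100000 = 1.05 * 24 * 100000 = 2520000 kg
Step 2: Total N pool = soil mass * N%/100 = 2520000 * 0.184/100 = 4636.8 kg/ha
Step 3: N mineralized = N pool * rate%/100 = 4636.8 * 2.2/100 = 102.0 kg/ha/yr

102.0


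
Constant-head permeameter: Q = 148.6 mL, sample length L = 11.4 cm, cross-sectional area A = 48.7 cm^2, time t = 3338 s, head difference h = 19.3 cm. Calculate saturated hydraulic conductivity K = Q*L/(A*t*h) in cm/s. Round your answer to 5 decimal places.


Step 1: K = Q * L / (A * t * h)
Step 2: Numerator = 148.6 * 11.4 = 1694.04
Step 3: Denominator = 48.7 * 3338 * 19.3 = 3137419.58
Step 4: K = 1694.04 / 3137419.58 = 0.00054 cm/s

0.00054


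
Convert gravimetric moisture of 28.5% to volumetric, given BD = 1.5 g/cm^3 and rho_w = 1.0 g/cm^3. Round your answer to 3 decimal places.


Step 1: theta = (w / 100) * BD / rho_w
Step 2: theta = (28.5 / 100) * 1.5 / 1.0
Step 3: theta = 0.285 * 1.5
Step 4: theta = 0.428

0.428


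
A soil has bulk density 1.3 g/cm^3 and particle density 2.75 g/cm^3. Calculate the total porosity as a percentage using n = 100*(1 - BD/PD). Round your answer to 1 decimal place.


Step 1: Formula: n = 100 * (1 - BD / PD)
Step 2: n = 100 * (1 - 1.3 / 2.75)
Step 3: n = 100 * (1 - 0.47273)
Step 4: n = 52.7%

52.7


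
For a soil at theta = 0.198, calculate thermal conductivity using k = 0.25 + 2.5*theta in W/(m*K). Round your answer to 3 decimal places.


Step 1: k = 0.25 + 2.5 * theta
Step 2: k = 0.25 + 2.5 * 0.198
Step 3: k = 0.25 + 0.495
Step 4: k = 0.745 W/(m*K)

0.745


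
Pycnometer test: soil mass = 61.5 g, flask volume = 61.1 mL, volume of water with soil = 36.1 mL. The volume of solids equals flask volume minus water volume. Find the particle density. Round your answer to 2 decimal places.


Step 1: Volume of solids = flask volume - water volume with soil
Step 2: V_solids = 61.1 - 36.1 = 25.0 mL
Step 3: Particle density = mass / V_solids = 61.5 / 25.0 = 2.46 g/cm^3

2.46


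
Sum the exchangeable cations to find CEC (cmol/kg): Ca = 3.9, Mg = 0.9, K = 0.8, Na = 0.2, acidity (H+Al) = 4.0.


Step 1: CEC = Ca + Mg + K + Na + (H+Al)
Step 2: CEC = 3.9 + 0.9 + 0.8 + 0.2 + 4.0
Step 3: CEC = 9.8 cmol/kg

9.8


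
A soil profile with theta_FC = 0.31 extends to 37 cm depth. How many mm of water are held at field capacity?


Step 1: Water (mm) = theta_FC * depth (cm) * 10
Step 2: Water = 0.31 * 37 * 10
Step 3: Water = 114.7 mm

114.7


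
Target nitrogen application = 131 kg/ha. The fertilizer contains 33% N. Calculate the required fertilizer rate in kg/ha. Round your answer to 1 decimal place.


Step 1: Fertilizer rate = target N / (N content / 100)
Step 2: Rate = 131 / (33 / 100)
Step 3: Rate = 131 / 0.33
Step 4: Rate = 397.0 kg/ha

397.0


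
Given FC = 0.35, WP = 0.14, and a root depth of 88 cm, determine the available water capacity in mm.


Step 1: Available water = (FC - WP) * depth * 10
Step 2: AW = (0.35 - 0.14) * 88 * 10
Step 3: AW = 0.21 * 88 * 10
Step 4: AW = 184.8 mm

184.8


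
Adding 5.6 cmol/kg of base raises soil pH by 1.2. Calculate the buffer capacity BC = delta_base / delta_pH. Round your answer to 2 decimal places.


Step 1: BC = change in base / change in pH
Step 2: BC = 5.6 / 1.2
Step 3: BC = 4.67 cmol/(kg*pH unit)

4.67


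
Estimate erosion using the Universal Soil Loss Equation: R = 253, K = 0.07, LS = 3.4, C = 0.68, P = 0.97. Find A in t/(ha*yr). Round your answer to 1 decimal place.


Step 1: A = R * K * LS * C * P
Step 2: R * K = 253 * 0.07 = 17.71
Step 3: (R*K) * LS = 17.71 * 3.4 = 60.214
Step 4: * C * P = 60.214 * 0.68 * 0.97 = 39.7
Step 5: A = 39.7 t/(ha*yr)

39.7


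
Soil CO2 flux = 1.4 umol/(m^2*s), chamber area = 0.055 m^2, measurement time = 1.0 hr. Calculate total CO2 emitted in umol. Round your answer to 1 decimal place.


Step 1: Convert time to seconds: 1.0 hr * 3600 = 3600.0 s
Step 2: Total = flux * area * time_s
Step 3: Total = 1.4 * 0.055 * 3600.0
Step 4: Total = 277.2 umol

277.2


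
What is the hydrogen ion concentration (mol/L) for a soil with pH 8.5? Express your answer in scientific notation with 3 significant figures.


Step 1: [H+] = 10^(-pH)
Step 2: [H+] = 10^(-8.5)
Step 3: [H+] = 3.16e-09 mol/L

3.16e-09


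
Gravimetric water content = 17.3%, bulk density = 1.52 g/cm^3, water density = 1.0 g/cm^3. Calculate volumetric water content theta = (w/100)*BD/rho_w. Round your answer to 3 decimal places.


Step 1: theta = (w / 100) * BD / rho_w
Step 2: theta = (17.3 / 100) * 1.52 / 1.0
Step 3: theta = 0.173 * 1.52
Step 4: theta = 0.263

0.263


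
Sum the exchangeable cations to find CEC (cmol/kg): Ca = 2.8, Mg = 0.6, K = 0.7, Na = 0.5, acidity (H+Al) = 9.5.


Step 1: CEC = Ca + Mg + K + Na + (H+Al)
Step 2: CEC = 2.8 + 0.6 + 0.7 + 0.5 + 9.5
Step 3: CEC = 14.1 cmol/kg

14.1


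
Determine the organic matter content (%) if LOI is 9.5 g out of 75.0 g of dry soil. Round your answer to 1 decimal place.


Step 1: OM% = 100 * LOI / sample mass
Step 2: OM = 100 * 9.5 / 75.0
Step 3: OM = 12.7%

12.7


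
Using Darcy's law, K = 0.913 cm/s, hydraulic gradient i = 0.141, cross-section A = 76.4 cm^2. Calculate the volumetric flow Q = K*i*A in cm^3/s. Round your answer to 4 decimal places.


Step 1: Apply Darcy's law: Q = K * i * A
Step 2: Q = 0.913 * 0.141 * 76.4
Step 3: Q = 9.8352 cm^3/s

9.8352


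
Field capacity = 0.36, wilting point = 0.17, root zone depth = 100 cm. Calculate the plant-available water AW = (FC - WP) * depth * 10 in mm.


Step 1: Available water = (FC - WP) * depth * 10
Step 2: AW = (0.36 - 0.17) * 100 * 10
Step 3: AW = 0.19 * 100 * 10
Step 4: AW = 190.0 mm

190.0


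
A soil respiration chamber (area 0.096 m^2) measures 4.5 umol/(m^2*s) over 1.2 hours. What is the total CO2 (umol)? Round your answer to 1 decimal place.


Step 1: Convert time to seconds: 1.2 hr * 3600 = 4320.0 s
Step 2: Total = flux * area * time_s
Step 3: Total = 4.5 * 0.096 * 4320.0
Step 4: Total = 1866.2 umol

1866.2


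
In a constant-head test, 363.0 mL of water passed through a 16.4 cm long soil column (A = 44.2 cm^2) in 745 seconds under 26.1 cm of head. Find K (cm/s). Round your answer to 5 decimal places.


Step 1: K = Q * L / (A * t * h)
Step 2: Numerator = 363.0 * 16.4 = 5953.2
Step 3: Denominator = 44.2 * 745 * 26.1 = 859446.9
Step 4: K = 5953.2 / 859446.9 = 0.00693 cm/s

0.00693


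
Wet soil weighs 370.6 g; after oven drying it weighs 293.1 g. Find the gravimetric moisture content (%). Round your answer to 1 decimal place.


Step 1: Water mass = wet - dry = 370.6 - 293.1 = 77.5 g
Step 2: w = 100 * water mass / dry mass
Step 3: w = 100 * 77.5 / 293.1 = 26.4%

26.4


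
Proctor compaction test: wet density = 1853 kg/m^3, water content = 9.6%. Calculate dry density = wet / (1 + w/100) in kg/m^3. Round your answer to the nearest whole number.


Step 1: Dry density = wet density / (1 + w/100)
Step 2: Dry density = 1853 / (1 + 9.6/100)
Step 3: Dry density = 1853 / 1.096
Step 4: Dry density = 1691 kg/m^3

1691


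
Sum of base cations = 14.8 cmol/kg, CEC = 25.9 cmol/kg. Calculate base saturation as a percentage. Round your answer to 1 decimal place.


Step 1: BS = 100 * (sum of bases) / CEC
Step 2: BS = 100 * 14.8 / 25.9
Step 3: BS = 57.1%

57.1


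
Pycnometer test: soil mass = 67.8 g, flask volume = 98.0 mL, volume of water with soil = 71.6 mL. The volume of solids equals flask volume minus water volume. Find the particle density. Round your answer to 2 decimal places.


Step 1: Volume of solids = flask volume - water volume with soil
Step 2: V_solids = 98.0 - 71.6 = 26.4 mL
Step 3: Particle density = mass / V_solids = 67.8 / 26.4 = 2.57 g/cm^3

2.57


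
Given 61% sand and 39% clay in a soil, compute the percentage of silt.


Step 1: sand + silt + clay = 100%
Step 2: silt = 100 - sand - clay
Step 3: silt = 100 - 61 - 39
Step 4: silt = 0%

0


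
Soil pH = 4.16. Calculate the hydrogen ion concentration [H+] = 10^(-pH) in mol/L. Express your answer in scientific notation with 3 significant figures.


Step 1: [H+] = 10^(-pH)
Step 2: [H+] = 10^(-4.16)
Step 3: [H+] = 6.92e-05 mol/L

6.92e-05
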